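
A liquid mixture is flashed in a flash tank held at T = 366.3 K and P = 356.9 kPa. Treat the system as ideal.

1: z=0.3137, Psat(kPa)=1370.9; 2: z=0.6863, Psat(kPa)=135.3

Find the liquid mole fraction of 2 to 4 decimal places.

x_2 = 0.8207

Raoult's law: Kᵢ = Pᵢˢᵃᵗ/P = Pᵢˢᵃᵗ/356.9.
  K_1 = 1370.9/356.9 = 3.841132, K_2 = 135.3/356.9 = 0.379098
Material balance + equilibrium reduce to Σ zᵢ(Kᵢ−1)/(1+β(Kᵢ−1)) = 0.
g(0) = ΣzᵢKᵢ − 1 = 0.4651 and g(1) = 1 − Σzᵢ/Kᵢ = -0.8920, so a root lies in (0, 1).
Binary case is linear: z₁(K₁−1)(1+β(K₂−1)) + z₂(K₂−1)(1+β(K₁−1)) = 0
⇒ β = [z₁(K₁−1)+z₂(K₂−1)] / [−(K₁−1)(K₂−1)] = 0.46514/1.76407 = 0.2637
Compositions from xᵢ = zᵢ/(1+β(Kᵢ−1)), yᵢ = Kᵢxᵢ:
  1: x = 0.1793, y = 0.6889
  2: x = 0.8207, y = 0.3111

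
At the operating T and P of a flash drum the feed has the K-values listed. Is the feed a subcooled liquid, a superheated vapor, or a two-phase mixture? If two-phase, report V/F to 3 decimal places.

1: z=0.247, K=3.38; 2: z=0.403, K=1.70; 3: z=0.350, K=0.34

ΣzᵢKᵢ = 1.639; Σzᵢ/Kᵢ = 1.340.
Both exceed 1, so a two-phase solution exists.
Material balance + equilibrium reduce to Σ zᵢ(Kᵢ−1)/(1+ψ(Kᵢ−1)) = 0.
Newton–Raphson from ψ = 0.5:
  ψ = 0.500: g = 0.1326, g' = -0.740 → ψ = 0.679
  ψ = 0.679: g = -0.0029, g' = -0.796 → ψ = 0.676
Converged at ψ = 0.676.

two-phase, V/F = 0.676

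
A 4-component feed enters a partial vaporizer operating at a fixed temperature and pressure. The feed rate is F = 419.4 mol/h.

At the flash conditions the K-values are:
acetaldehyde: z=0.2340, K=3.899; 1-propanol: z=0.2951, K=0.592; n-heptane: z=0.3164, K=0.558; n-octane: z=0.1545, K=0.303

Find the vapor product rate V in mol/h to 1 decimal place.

Rachford–Rice: g(V/F) = Σ zᵢ(Kᵢ−1)/(1+V/F(Kᵢ−1)) = 0.
Check two-phase: ΣzᵢKᵢ = 1.3104 > 1 and Σzᵢ/Kᵢ = 1.6354 > 1, so g(0) = 0.3104 > 0 and g(1) = -0.6354 < 0.
Newton–Raphson from V/F = 0.41:
  V/F = 0.4100: g = -0.15621, g' = -0.7207 → V/F = 0.1933
  V/F = 0.1933: g = 0.02670, g' = -1.0398 → V/F = 0.2189
  V/F = 0.2189: g = 0.00085, g' = -0.9754 → V/F = 0.2198
Converged at V/F = 0.2198.
Then V = V/F·F = 0.2198·419.4 = 92.2 mol/h and L = F − V = 327.2 mol/h.

V = 92.2 mol/h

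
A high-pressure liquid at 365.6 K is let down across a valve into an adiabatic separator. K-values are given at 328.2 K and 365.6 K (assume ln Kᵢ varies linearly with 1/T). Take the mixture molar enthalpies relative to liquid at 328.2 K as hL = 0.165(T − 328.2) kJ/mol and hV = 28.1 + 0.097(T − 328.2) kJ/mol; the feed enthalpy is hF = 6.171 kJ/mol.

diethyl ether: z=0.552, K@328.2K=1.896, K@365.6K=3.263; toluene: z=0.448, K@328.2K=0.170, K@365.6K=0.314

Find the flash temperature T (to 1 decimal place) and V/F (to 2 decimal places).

Adiabatic flash: solve Rachford–Rice at each trial T, then check hF = ψ·hV(T) + (1−ψ)·hL(T).
  T = 328.2 K: K = (1.896, 0.170), RR gives ψ = 0.165, H_out = 4.638 kJ/mol
  T = 365.6 K: K = (3.263, 0.314), RR gives ψ = 0.607, H_out = 21.676 kJ/mol
  T = 346.9 K: K = (2.524, 0.235), RR gives ψ = 0.427, H_out = 14.555 kJ/mol
  T = 337.5 K: K = (2.195, 0.201), RR gives ψ = 0.315, H_out = 10.199 kJ/mol
  T = 332.9 K: K = (2.044, 0.185), RR gives ψ = 0.248, H_out = 7.665 kJ/mol
  T = 330.5 K: K = (1.967, 0.177), RR gives ψ = 0.208, H_out = 6.186 kJ/mol
Linear interpolation between T = 328.2 (H_out = 4.638) and T = 330.5 (H_out = 6.186) on hF = 6.171 gives T ≈ 330.5 K, at which ψ = 0.21.

T = 330.5 K, V/F = 0.21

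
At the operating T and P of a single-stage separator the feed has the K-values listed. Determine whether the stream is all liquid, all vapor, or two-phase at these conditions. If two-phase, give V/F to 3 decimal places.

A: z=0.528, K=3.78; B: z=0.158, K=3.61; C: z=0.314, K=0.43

all vapor

ΣzᵢKᵢ = 2.701; Σzᵢ/Kᵢ = 0.914.
Since Σzᵢ/Kᵢ < 1 the mixture is above its dew point — single vapor phase.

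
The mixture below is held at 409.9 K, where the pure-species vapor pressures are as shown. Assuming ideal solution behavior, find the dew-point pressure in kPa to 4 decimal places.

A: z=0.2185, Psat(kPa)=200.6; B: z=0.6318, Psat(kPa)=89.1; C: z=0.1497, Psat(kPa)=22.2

At the dew point ψ → 1, so Σzᵢ/Kᵢ = 1 with Kᵢ = Pᵢˢᵃᵗ/P ⇒ 1/P = Σzᵢ/Pᵢˢᵃᵗ.
1/P = 0.2185/200.6 + 0.6318/89.1 + 0.1497/22.2 = 0.0149234 ⇒ P = 67.0089 kPa

Pdew = 67.0089 kPa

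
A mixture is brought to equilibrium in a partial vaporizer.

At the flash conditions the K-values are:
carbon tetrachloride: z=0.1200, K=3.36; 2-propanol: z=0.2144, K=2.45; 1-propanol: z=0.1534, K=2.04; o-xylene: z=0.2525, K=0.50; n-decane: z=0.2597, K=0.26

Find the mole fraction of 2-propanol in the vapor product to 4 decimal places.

y_2-propanol = 0.3237

Let ψ = V/F and solve Σ zᵢ(Kᵢ−1)/(1+ψ(Kᵢ−1)) = 0.
Feasibility: ΣzᵢKᵢ = 1.4352, Σzᵢ/Kᵢ = 1.7023 — both > 1, two phases present.
Newton iteration, ψ⁰ = 0.66:
  ψ = 0.6600: g = -0.19989, g' = -0.9622 → ψ = 0.4523
  ψ = 0.4523: g = -0.01874, g' = -0.8242 → ψ = 0.4295
Converged at ψ = 0.4295.
Compositions from xᵢ = zᵢ/(1+ψ(Kᵢ−1)), yᵢ = Kᵢxᵢ:
  carbon tetrachloride: x = 0.0596, y = 0.2002
  2-propanol: x = 0.1321, y = 0.3237
  1-propanol: x = 0.1060, y = 0.2163
  o-xylene: x = 0.3216, y = 0.1608
  n-decane: x = 0.3807, y = 0.0990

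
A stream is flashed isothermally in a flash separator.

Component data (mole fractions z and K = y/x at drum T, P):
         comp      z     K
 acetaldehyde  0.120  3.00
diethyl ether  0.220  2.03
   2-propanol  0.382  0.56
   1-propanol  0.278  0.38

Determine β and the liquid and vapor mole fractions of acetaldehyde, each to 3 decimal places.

β = 0.166, x_acetaldehyde = 0.090, y_acetaldehyde = 0.270

Material balance + equilibrium reduce to Σ zᵢ(Kᵢ−1)/(1+β(Kᵢ−1)) = 0.
Feasibility: ΣzᵢKᵢ = 1.126, Σzᵢ/Kᵢ = 1.562 — both > 1, two phases present.
Newton iteration, β⁰ = 0.7:
  β = 0.700: g = -0.3157, g' = -0.650 → β = 0.214
  β = 0.214: g = -0.0308, g' = -0.624 → β = 0.165
  β = 0.165: g = 0.0009, g' = -0.660 → β = 0.166
Converged at β = 0.166.
Compositions from xᵢ = zᵢ/(1+β(Kᵢ−1)), yᵢ = Kᵢxᵢ:
  acetaldehyde: x = 0.090, y = 0.270
  diethyl ether: x = 0.188, y = 0.381
  2-propanol: x = 0.412, y = 0.231
  1-propanol: x = 0.310, y = 0.118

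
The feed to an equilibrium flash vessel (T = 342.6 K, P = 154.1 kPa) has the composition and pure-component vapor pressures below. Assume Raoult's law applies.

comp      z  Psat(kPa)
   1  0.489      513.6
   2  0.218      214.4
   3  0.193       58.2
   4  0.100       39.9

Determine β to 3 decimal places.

β = 0.842

Raoult's law: Kᵢ = Pᵢˢᵃᵗ/P = Pᵢˢᵃᵗ/154.1.
  K_1 = 513.6/154.1 = 3.33290, K_2 = 214.4/154.1 = 1.39130, K_3 = 58.2/154.1 = 0.37768, K_4 = 39.9/154.1 = 0.25892
Material balance + equilibrium reduce to Σ zᵢ(Kᵢ−1)/(1+β(Kᵢ−1)) = 0.
Check two-phase: ΣzᵢKᵢ = 2.032 > 1 and Σzᵢ/Kᵢ = 1.201 > 1, so g(0) = 1.032 > 0 and g(1) = -0.201 < 0.
Iterate (Newton) starting at β = 0.34:
  β = 0.340: g = 0.4601, g' = -1.072 → β = 0.769
  β = 0.769: g = 0.0711, g' = -0.933 → β = 0.845
  β = 0.845: g = -0.0039, g' = -1.047 → β = 0.842
Converged at β = 0.842.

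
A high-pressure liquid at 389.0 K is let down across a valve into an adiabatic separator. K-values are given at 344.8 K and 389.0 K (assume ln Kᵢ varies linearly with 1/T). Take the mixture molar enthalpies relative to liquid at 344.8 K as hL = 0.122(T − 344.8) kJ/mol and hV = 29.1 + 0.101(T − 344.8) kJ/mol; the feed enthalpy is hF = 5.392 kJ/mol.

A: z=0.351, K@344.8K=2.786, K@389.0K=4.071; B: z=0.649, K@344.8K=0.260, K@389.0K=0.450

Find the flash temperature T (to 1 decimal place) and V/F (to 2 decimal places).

T = 351.2 K, V/F = 0.16

Adiabatic flash: solve Rachford–Rice at each trial T, then check hF = ψ·hV(T) + (1−ψ)·hL(T).
  T = 344.8 K: K = (2.786, 0.260), RR gives ψ = 0.111, H_out = 3.228 kJ/mol
  T = 389.0 K: K = (4.071, 0.450), RR gives ψ = 0.427, H_out = 17.418 kJ/mol
  T = 366.9 K: K = (3.406, 0.348), RR gives ψ = 0.268, H_out = 10.383 kJ/mol
  T = 355.9 K: K = (3.092, 0.302), RR gives ψ = 0.193, H_out = 6.919 kJ/mol
  T = 350.4 K: K = (2.939, 0.281), RR gives ψ = 0.153, H_out = 5.127 kJ/mol
  T = 353.1 K: K = (3.013, 0.291), RR gives ψ = 0.173, H_out = 6.014 kJ/mol
  T = 351.8 K: K = (2.977, 0.286), RR gives ψ = 0.164, H_out = 5.589 kJ/mol
Linear interpolation between T = 350.4 (H_out = 5.127) and T = 351.8 (H_out = 5.589) on hF = 5.392 gives T ≈ 351.2 K, at which ψ = 0.16.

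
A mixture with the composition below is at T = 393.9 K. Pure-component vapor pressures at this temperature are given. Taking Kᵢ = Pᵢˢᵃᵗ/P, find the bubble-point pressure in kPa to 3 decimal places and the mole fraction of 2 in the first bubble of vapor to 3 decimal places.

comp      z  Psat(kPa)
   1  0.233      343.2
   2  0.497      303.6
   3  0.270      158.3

At the bubble point ψ → 0, so ΣzᵢKᵢ = 1 with Kᵢ = Pᵢˢᵃᵗ/P ⇒ P = ΣzᵢPᵢˢᵃᵗ.
P = 0.233·343.2 + 0.497·303.6 + 0.270·158.3 = 273.596 kPa
yᵢ = zᵢPᵢˢᵃᵗ/P ⇒ y_2 = 0.497·303.6/273.596 = 0.552

Pbub = 273.596 kPa, y_2 = 0.552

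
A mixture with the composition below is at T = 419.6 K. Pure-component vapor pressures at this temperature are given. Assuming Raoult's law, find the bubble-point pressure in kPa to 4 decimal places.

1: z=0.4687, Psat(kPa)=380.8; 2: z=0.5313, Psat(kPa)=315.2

At the bubble point ψ → 0, so ΣzᵢKᵢ = 1 with Kᵢ = Pᵢˢᵃᵗ/P ⇒ P = ΣzᵢPᵢˢᵃᵗ.
P = 0.4687·380.8 + 0.5313·315.2 = 345.9467 kPa

Pbub = 345.9467 kPa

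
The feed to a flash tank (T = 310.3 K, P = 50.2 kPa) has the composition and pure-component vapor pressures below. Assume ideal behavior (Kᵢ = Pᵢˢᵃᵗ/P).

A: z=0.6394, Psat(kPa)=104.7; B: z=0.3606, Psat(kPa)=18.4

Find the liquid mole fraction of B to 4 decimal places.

x_B = 0.6315

Raoult's law: Kᵢ = Pᵢˢᵃᵗ/P = Pᵢˢᵃᵗ/50.2.
  K_A = 104.7/50.2 = 2.085657, K_B = 18.4/50.2 = 0.366534
Iterate (Newton) starting at ψ = 0.36:
  ψ = 0.3600: g = 0.20319, g' = -0.6324 → ψ = 0.6813
  ψ = 0.6813: g = -0.00284, g' = -0.6969 → ψ = 0.6772
Converged at ψ = 0.6772.
Compositions from xᵢ = zᵢ/(1+ψ(Kᵢ−1)), yᵢ = Kᵢxᵢ:
  A: x = 0.3685, y = 0.7685
  B: x = 0.6315, y = 0.2315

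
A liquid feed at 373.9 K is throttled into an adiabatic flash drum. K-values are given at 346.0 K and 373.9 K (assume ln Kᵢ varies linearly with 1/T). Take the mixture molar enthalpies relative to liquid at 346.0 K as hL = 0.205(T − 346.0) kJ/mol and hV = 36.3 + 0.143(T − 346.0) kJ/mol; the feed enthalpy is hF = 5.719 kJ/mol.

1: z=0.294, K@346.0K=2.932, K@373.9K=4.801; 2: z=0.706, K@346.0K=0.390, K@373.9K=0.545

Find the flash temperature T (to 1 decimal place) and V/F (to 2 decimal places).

Adiabatic flash: solve Rachford–Rice at each trial T, then check hF = ψ·hV(T) + (1−ψ)·hL(T).
  T = 346.0 K: K = (2.932, 0.390), RR gives ψ = 0.117, H_out = 4.231 kJ/mol
  T = 373.9 K: K = (4.801, 0.545), RR gives ψ = 0.460, H_out = 21.636 kJ/mol
  T = 359.9 K: K = (3.785, 0.464), RR gives ψ = 0.295, H_out = 13.294 kJ/mol
  T = 352.9 K: K = (3.336, 0.426), RR gives ψ = 0.210, H_out = 8.940 kJ/mol
  T = 349.4 K: K = (3.127, 0.407), RR gives ψ = 0.164, H_out = 6.621 kJ/mol
  T = 347.7 K: K = (3.028, 0.399), RR gives ψ = 0.141, H_out = 5.445 kJ/mol
Linear interpolation between T = 347.7 (H_out = 5.445) and T = 349.4 (H_out = 6.621) on hF = 5.719 gives T ≈ 348.1 K, at which ψ = 0.15.

T = 348.1 K, V/F = 0.15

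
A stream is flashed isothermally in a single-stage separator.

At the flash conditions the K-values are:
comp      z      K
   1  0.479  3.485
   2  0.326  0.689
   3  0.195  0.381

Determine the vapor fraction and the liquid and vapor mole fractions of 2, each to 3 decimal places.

ψ = 0.835, x_2 = 0.440, y_2 = 0.303

Iterate (Newton) starting at ψ = 0.5:
  ψ = 0.500: g = 0.2359, g' = -0.789 → ψ = 0.799
  ψ = 0.799: g = 0.0250, g' = -0.680 → ψ = 0.836
  ψ = 0.836: g = -0.0002, g' = -0.691 → ψ = 0.835
Converged at ψ = 0.835.
Compositions from xᵢ = zᵢ/(1+ψ(Kᵢ−1)), yᵢ = Kᵢxᵢ:
  1: x = 0.156, y = 0.543
  2: x = 0.440, y = 0.303
  3: x = 0.404, y = 0.154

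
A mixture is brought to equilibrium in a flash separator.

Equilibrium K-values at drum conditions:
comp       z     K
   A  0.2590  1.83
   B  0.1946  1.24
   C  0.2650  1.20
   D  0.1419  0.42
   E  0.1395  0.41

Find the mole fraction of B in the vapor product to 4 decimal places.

y_B = 0.2141

Material balance + equilibrium reduce to Σ zᵢ(Kᵢ−1)/(1+ψ(Kᵢ−1)) = 0.
Check two-phase: ΣzᵢKᵢ = 1.1501 > 1 and Σzᵢ/Kᵢ = 1.1974 > 1, so g(0) = 0.1501 > 0 and g(1) = -0.1974 < 0.
Newton iteration, ψ⁰ = 0.5:
  ψ = 0.5000: g = 0.00914, g' = -0.2992 → ψ = 0.5306
  ψ = 0.5306: g = -0.00010, g' = -0.3060 → ψ = 0.5302
Converged at ψ = 0.5302.
Compositions from xᵢ = zᵢ/(1+ψ(Kᵢ−1)), yᵢ = Kᵢxᵢ:
  A: x = 0.1799, y = 0.3291
  B: x = 0.1726, y = 0.2141
  C: x = 0.2396, y = 0.2875
  D: x = 0.2049, y = 0.0861
  E: x = 0.2030, y = 0.0832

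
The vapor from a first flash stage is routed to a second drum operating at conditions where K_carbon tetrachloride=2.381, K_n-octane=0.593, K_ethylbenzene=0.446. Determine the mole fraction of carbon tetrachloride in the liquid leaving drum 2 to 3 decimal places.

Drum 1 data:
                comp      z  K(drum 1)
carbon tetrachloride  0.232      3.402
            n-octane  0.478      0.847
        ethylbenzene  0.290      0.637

Drum 1:
Rachford–Rice: g(ψ₁) = Σ zᵢ(Kᵢ−1)/(1+ψ₁(Kᵢ−1)) = 0.
Feasibility: ΣzᵢKᵢ = 1.379, Σzᵢ/Kᵢ = 1.088 — both > 1, two phases present.
Iterate (Newton) starting at ψ₁ = 0.5:
  ψ₁ = 0.500: g = 0.0454, g' = -0.346 → ψ₁ = 0.631
  ψ₁ = 0.631: g = 0.0040, g' = -0.290 → ψ₁ = 0.645
Converged at ψ₁ = 0.645.
Drum-1 compositions:
  carbon tetrachloride: x = 0.091, y = 0.310
  n-octane: x = 0.530, y = 0.449
  ethylbenzene: x = 0.379, y = 0.241
Drum-2 feed = drum-1 vapor: z₂ = (0.3096, 0.4492, 0.2412).
Drum 2:
Material balance + equilibrium reduce to Σ zᵢ(Kᵢ−1)/(1+ψ₂(Kᵢ−1)) = 0.
Feasibility: ΣzᵢKᵢ = 1.111, Σzᵢ/Kᵢ = 1.428 — both > 1, two phases present.
Newton–Raphson from ψ₂ = 0.5:
  ψ₂ = 0.500: g = -0.1614, g' = -0.466 → ψ₂ = 0.153
  ψ₂ = 0.153: g = 0.0119, g' = -0.575 → ψ₂ = 0.174
Converged at ψ₂ = 0.174.
  carbon tetrachloride: x = 0.250, y = 0.594
  n-octane: x = 0.483, y = 0.287
  ethylbenzene: x = 0.267, y = 0.119

x_carbon tetrachloride (drum 2) = 0.250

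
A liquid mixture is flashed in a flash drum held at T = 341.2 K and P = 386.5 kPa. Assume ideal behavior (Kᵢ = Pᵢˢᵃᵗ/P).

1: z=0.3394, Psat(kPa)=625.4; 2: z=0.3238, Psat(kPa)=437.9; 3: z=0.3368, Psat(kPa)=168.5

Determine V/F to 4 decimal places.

Raoult's law: Kᵢ = Pᵢˢᵃᵗ/P = Pᵢˢᵃᵗ/386.5.
  K_1 = 625.4/386.5 = 1.618111, K_2 = 437.9/386.5 = 1.132988, K_3 = 168.5/386.5 = 0.435964
Rachford–Rice: g(V/F) = Σ zᵢ(Kᵢ−1)/(1+V/F(Kᵢ−1)) = 0.
Check two-phase: ΣzᵢKᵢ = 1.0629 > 1 and Σzᵢ/Kᵢ = 1.2681 > 1, so g(0) = 0.0629 > 0 and g(1) = -0.2681 < 0.
Newton–Raphson from V/F = 0.5:
  V/F = 0.5000: g = -0.06395, g' = -0.2886 → V/F = 0.2784
  V/F = 0.2784: g = -0.00484, g' = -0.2505 → V/F = 0.2591
  V/F = 0.2591: g = -0.00002, g' = -0.2487 → V/F = 0.2590
Converged at V/F = 0.2590.

V/F = 0.2590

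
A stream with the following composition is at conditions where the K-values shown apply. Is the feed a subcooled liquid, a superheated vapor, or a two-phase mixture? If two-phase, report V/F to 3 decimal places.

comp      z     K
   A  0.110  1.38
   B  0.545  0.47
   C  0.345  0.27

ΣzᵢKᵢ = 0.501; Σzᵢ/Kᵢ = 2.517.
Since ΣzᵢKᵢ < 1 the mixture is below its bubble point — single liquid phase.

subcooled liquid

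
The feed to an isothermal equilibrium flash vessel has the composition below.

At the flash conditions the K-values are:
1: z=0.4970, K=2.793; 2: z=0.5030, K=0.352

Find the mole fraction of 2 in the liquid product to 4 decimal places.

Material balance + equilibrium reduce to Σ zᵢ(Kᵢ−1)/(1+ψ(Kᵢ−1)) = 0.
Check two-phase: ΣzᵢKᵢ = 1.5652 > 1 and Σzᵢ/Kᵢ = 1.6069 > 1, so g(0) = 0.5652 > 0 and g(1) = -0.6069 < 0.
Newton iteration, ψ⁰ = 0.64:
  ψ = 0.6400: g = -0.14195, g' = -0.9630 → ψ = 0.4926
  ψ = 0.4926: g = -0.00558, g' = -0.9062 → ψ = 0.4864
Converged at ψ = 0.4864.
Compositions from xᵢ = zᵢ/(1+ψ(Kᵢ−1)), yᵢ = Kᵢxᵢ:
  1: x = 0.2655, y = 0.7414
  2: x = 0.7345, y = 0.2586

x_2 = 0.7345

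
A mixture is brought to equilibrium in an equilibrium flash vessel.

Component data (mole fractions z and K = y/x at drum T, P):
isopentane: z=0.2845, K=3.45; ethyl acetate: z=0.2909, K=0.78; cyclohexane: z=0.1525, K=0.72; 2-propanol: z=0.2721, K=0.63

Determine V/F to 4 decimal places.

Newton–Raphson from V/F = 0.42:
  V/F = 0.4200: g = 0.10543, g' = -0.4995 → V/F = 0.6311
  V/F = 0.6311: g = 0.01623, g' = -0.3634 → V/F = 0.6757
  V/F = 0.6757: g = 0.00040, g' = -0.3460 → V/F = 0.6769
Converged at V/F = 0.6769.

V/F = 0.6769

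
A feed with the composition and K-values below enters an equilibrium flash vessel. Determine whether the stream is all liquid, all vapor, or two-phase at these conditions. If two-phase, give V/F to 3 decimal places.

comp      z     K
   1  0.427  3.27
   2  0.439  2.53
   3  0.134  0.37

ΣzᵢKᵢ = 2.557; Σzᵢ/Kᵢ = 0.666.
Since Σzᵢ/Kᵢ < 1 the mixture is above its dew point — single vapor phase.

all vapor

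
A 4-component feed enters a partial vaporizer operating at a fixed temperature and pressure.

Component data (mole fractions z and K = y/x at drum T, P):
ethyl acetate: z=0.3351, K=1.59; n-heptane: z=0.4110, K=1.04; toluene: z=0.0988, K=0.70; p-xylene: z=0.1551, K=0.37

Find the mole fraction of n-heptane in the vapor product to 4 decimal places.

y_n-heptane = 0.4197

Material balance + equilibrium reduce to Σ zᵢ(Kᵢ−1)/(1+ψ(Kᵢ−1)) = 0.
g(0) = ΣzᵢKᵢ − 1 = 0.0868 and g(1) = 1 − Σzᵢ/Kᵢ = -0.1663, so a root lies in (0, 1).
Iterate (Newton) starting at ψ = 0.7:
  ψ = 0.7000: g = -0.05640, g' = -0.2703 → ψ = 0.4913
  ψ = 0.4913: g = -0.00688, g' = -0.2121 → ψ = 0.4589
  ψ = 0.4589: g = -0.00009, g' = -0.2066 → ψ = 0.4584
Converged at ψ = 0.4584.
Compositions from xᵢ = zᵢ/(1+ψ(Kᵢ−1)), yᵢ = Kᵢxᵢ:
  ethyl acetate: x = 0.2638, y = 0.4194
  n-heptane: x = 0.4036, y = 0.4197
  toluene: x = 0.1146, y = 0.0802
  p-xylene: x = 0.2181, y = 0.0807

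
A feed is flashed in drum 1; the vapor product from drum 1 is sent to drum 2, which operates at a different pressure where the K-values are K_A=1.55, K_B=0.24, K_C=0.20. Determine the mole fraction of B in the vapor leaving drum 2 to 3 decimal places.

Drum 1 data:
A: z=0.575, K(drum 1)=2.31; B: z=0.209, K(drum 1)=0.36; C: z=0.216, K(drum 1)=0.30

y_B (drum 2) = 0.051

Drum 1:
Newton iteration, ψ₁⁰ = 0.5:
  ψ₁ = 0.500: g = 0.0258, g' = -0.796 → ψ₁ = 0.532
Converged at ψ₁ = 0.532.
Drum-1 compositions:
  A: x = 0.339, y = 0.783
  B: x = 0.317, y = 0.114
  C: x = 0.344, y = 0.103
Drum-2 feed = drum-1 vapor: z₂ = (0.7826, 0.1141, 0.1033).
Drum 2:
Let ψ₂ = V/F and solve Σ zᵢ(Kᵢ−1)/(1+ψ₂(Kᵢ−1)) = 0.
Feasibility: ΣzᵢKᵢ = 1.261, Σzᵢ/Kᵢ = 1.497 — both > 1, two phases present.
Iterate (Newton) starting at ψ₂ = 0.62:
  ψ₂ = 0.620: g = -0.0069, g' = -0.628 → ψ₂ = 0.609
Converged at ψ₂ = 0.609.
  A: x = 0.586, y = 0.909
  B: x = 0.212, y = 0.051
  C: x = 0.201, y = 0.040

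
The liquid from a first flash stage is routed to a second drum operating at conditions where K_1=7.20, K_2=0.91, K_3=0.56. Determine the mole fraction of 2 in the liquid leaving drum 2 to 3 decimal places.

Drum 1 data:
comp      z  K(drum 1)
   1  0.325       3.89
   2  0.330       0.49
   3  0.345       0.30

Drum 1:
Material balance + equilibrium reduce to Σ zᵢ(Kᵢ−1)/(1+ψ₁(Kᵢ−1)) = 0.
Check two-phase: ΣzᵢKᵢ = 1.529 > 1 and Σzᵢ/Kᵢ = 1.907 > 1, so g(0) = 0.529 > 0 and g(1) = -0.907 < 0.
Newton–Raphson from ψ₁ = 0.67:
  ψ₁ = 0.670: g = -0.3906, g' = -1.112 → ψ₁ = 0.319
  ψ₁ = 0.319: g = -0.0231, g' = -1.138 → ψ₁ = 0.299
Converged at ψ₁ = 0.299.
Drum-1 compositions:
  1: x = 0.174, y = 0.678
  2: x = 0.389, y = 0.191
  3: x = 0.436, y = 0.131
Drum-2 feed = drum-1 liquid: z₂ = (0.1744, 0.3893, 0.4363).
Drum 2:
Rachford–Rice: g(ψ₂) = Σ zᵢ(Kᵢ−1)/(1+ψ₂(Kᵢ−1)) = 0.
Feasibility: ΣzᵢKᵢ = 1.854, Σzᵢ/Kᵢ = 1.231 — both > 1, two phases present.
Iterate (Newton) starting at ψ₂ = 0.5:
  ψ₂ = 0.500: g = -0.0191, g' = -0.541 → ψ₂ = 0.465
  ψ₂ = 0.465: g = 0.0007, g' = -0.582 → ψ₂ = 0.466
Converged at ψ₂ = 0.466.
  1: x = 0.045, y = 0.323
  2: x = 0.406, y = 0.370
  3: x = 0.549, y = 0.307

x_2 (drum 2) = 0.406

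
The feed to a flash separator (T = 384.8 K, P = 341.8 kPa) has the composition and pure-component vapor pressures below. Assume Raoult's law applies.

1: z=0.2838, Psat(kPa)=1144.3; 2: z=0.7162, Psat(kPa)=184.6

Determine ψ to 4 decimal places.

ψ = 0.3120

Raoult's law: Kᵢ = Pᵢˢᵃᵗ/P = Pᵢˢᵃᵗ/341.8.
  K_1 = 1144.3/341.8 = 3.347864, K_2 = 184.6/341.8 = 0.540082
Let ψ = V/F and solve Σ zᵢ(Kᵢ−1)/(1+ψ(Kᵢ−1)) = 0.
g(0) = ΣzᵢKᵢ − 1 = 0.3369 and g(1) = 1 − Σzᵢ/Kᵢ = -0.4109, so a root lies in (0, 1).
Iterate (Newton) starting at ψ = 0.5:
  ψ = 0.5000: g = -0.12125, g' = -0.5865 → ψ = 0.2933
  ψ = 0.2933: g = 0.01387, g' = -0.7511 → ψ = 0.3117
  ψ = 0.3117: g = 0.00022, g' = -0.7280 → ψ = 0.3120
Converged at ψ = 0.3120.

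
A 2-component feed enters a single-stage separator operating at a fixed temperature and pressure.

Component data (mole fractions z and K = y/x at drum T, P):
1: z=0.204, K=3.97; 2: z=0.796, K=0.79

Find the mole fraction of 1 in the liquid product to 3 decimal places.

x_1 = 0.066

Rachford–Rice: g(ψ) = Σ zᵢ(Kᵢ−1)/(1+ψ(Kᵢ−1)) = 0.
Check two-phase: ΣzᵢKᵢ = 1.439 > 1 and Σzᵢ/Kᵢ = 1.059 > 1, so g(0) = 0.439 > 0 and g(1) = -0.059 < 0.
Iterate (Newton) starting at ψ = 0.5:
  ψ = 0.500: g = 0.0570, g' = -0.335 → ψ = 0.670
  ψ = 0.670: g = 0.0081, g' = -0.249 → ψ = 0.703
Converged at ψ = 0.703.
Compositions from xᵢ = zᵢ/(1+ψ(Kᵢ−1)), yᵢ = Kᵢxᵢ:
  1: x = 0.066, y = 0.262
  2: x = 0.934, y = 0.738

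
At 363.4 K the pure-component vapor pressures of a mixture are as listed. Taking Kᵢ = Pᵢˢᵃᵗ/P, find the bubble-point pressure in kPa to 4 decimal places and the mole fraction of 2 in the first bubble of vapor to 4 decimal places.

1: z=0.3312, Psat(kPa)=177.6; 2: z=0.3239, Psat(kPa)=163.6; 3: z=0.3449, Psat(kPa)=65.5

Pbub = 134.4021 kPa, y_2 = 0.3943

At the bubble point ψ → 0, so ΣzᵢKᵢ = 1 with Kᵢ = Pᵢˢᵃᵗ/P ⇒ P = ΣzᵢPᵢˢᵃᵗ.
P = 0.3312·177.6 + 0.3239·163.6 + 0.3449·65.5 = 134.4021 kPa
yᵢ = zᵢPᵢˢᵃᵗ/P ⇒ y_2 = 0.3239·163.6/134.4021 = 0.3943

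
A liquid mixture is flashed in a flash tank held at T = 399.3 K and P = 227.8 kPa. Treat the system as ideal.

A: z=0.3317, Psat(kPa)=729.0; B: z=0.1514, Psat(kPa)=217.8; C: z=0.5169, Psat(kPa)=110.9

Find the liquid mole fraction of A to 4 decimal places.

x_A = 0.1624

Raoult's law: Kᵢ = Pᵢˢᵃᵗ/P = Pᵢˢᵃᵗ/227.8.
  K_A = 729.0/227.8 = 3.200176, K_B = 217.8/227.8 = 0.956102, K_C = 110.9/227.8 = 0.486831
Newton–Raphson from ψ = 0.5:
  ψ = 0.5000: g = -0.01610, g' = -0.6107 → ψ = 0.4736
  ψ = 0.4736: g = 0.00016, g' = -0.6229 → ψ = 0.4739
Converged at ψ = 0.4739.
Compositions from xᵢ = zᵢ/(1+ψ(Kᵢ−1)), yᵢ = Kᵢxᵢ:
  A: x = 0.1624, y = 0.5197
  B: x = 0.1546, y = 0.1478
  C: x = 0.6830, y = 0.3325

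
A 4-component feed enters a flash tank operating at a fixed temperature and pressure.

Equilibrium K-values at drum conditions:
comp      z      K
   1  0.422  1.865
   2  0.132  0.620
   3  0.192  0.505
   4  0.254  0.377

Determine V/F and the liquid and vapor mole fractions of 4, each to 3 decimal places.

V/F = 0.134, x_4 = 0.277, y_4 = 0.104

Rachford–Rice: g(V/F) = Σ zᵢ(Kᵢ−1)/(1+V/F(Kᵢ−1)) = 0.
g(0) = ΣzᵢKᵢ − 1 = 0.062 and g(1) = 1 − Σzᵢ/Kᵢ = -0.493, so a root lies in (0, 1).
Newton–Raphson from V/F = 0.5:
  V/F = 0.500: g = -0.1632, g' = -0.474 → V/F = 0.156
  V/F = 0.156: g = -0.0098, g' = -0.443 → V/F = 0.134
Converged at V/F = 0.134.
Compositions from xᵢ = zᵢ/(1+V/F(Kᵢ−1)), yᵢ = Kᵢxᵢ:
  1: x = 0.378, y = 0.706
  2: x = 0.139, y = 0.086
  3: x = 0.206, y = 0.104
  4: x = 0.277, y = 0.104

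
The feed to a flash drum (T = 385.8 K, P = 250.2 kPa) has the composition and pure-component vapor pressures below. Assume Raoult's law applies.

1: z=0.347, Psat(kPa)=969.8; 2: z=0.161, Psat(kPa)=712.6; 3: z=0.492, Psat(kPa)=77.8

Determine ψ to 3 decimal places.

ψ = 0.540

Raoult's law: Kᵢ = Pᵢˢᵃᵗ/P = Pᵢˢᵃᵗ/250.2.
  K_1 = 969.8/250.2 = 3.87610, K_2 = 712.6/250.2 = 2.84812, K_3 = 77.8/250.2 = 0.31095
Let ψ = V/F and solve Σ zᵢ(Kᵢ−1)/(1+ψ(Kᵢ−1)) = 0.
Check two-phase: ΣzᵢKᵢ = 1.957 > 1 and Σzᵢ/Kᵢ = 1.728 > 1, so g(0) = 0.957 > 0 and g(1) = -0.728 < 0.
Newton–Raphson from ψ = 0.5:
  ψ = 0.500: g = 0.0468, g' = -1.175 → ψ = 0.540
Converged at ψ = 0.540.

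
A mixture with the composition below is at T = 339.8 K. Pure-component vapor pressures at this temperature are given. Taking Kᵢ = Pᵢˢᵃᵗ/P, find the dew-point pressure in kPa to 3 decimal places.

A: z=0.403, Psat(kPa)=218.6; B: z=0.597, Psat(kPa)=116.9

Pdew = 143.875 kPa

At the dew point ψ → 1, so Σzᵢ/Kᵢ = 1 with Kᵢ = Pᵢˢᵃᵗ/P ⇒ 1/P = Σzᵢ/Pᵢˢᵃᵗ.
1/P = 0.403/218.6 + 0.597/116.9 = 0.006950 ⇒ P = 143.875 kPa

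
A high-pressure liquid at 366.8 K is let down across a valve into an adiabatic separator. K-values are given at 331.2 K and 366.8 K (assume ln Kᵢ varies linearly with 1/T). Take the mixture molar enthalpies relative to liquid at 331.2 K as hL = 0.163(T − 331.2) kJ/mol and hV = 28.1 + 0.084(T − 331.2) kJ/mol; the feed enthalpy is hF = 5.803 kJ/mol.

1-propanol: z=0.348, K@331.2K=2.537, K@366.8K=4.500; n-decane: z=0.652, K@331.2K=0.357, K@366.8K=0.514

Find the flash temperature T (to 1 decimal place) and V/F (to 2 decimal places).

T = 335.6 K, V/F = 0.18

Adiabatic flash: solve Rachford–Rice at each trial T, then check hF = ψ·hV(T) + (1−ψ)·hL(T).
  T = 331.2 K: K = (2.537, 0.357), RR gives ψ = 0.117, H_out = 3.288 kJ/mol
  T = 366.8 K: K = (4.500, 0.514), RR gives ψ = 0.530, H_out = 19.199 kJ/mol
  T = 349.0 K: K = (3.429, 0.432), RR gives ψ = 0.345, H_out = 12.100 kJ/mol
  T = 340.1 K: K = (2.961, 0.394), RR gives ψ = 0.242, H_out = 8.071 kJ/mol
  T = 335.6 K: K = (2.741, 0.375), RR gives ψ = 0.182, H_out = 5.778 kJ/mol
  T = 337.9 K: K = (2.852, 0.385), RR gives ψ = 0.213, H_out = 6.977 kJ/mol
Linear interpolation between T = 335.6 (H_out = 5.778) and T = 337.9 (H_out = 6.977) on hF = 5.803 gives T ≈ 335.6 K, at which ψ = 0.18.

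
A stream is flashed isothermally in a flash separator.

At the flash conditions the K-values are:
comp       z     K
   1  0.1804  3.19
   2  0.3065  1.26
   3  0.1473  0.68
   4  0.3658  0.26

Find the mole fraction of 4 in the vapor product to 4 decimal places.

Iterate (Newton) starting at V/F = 0.37:
  V/F = 0.3700: g = -0.13528, g' = -0.6805 → V/F = 0.1712
  V/F = 0.1712: g = 0.00381, g' = -0.7562 → V/F = 0.1762
  V/F = 0.1762: g = 0.00001, g' = -0.7512 → V/F = 0.1763
Converged at V/F = 0.1763.
Compositions from xᵢ = zᵢ/(1+V/F(Kᵢ−1)), yᵢ = Kᵢxᵢ:
  1: x = 0.1302, y = 0.4152
  2: x = 0.2931, y = 0.3693
  3: x = 0.1561, y = 0.1062
  4: x = 0.4207, y = 0.1094

y_4 = 0.1094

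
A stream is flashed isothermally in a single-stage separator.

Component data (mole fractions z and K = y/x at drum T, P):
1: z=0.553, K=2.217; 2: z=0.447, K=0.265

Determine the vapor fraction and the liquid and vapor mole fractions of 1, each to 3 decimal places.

ψ = 0.385, x_1 = 0.377, y_1 = 0.835

Rachford–Rice: g(ψ) = Σ zᵢ(Kᵢ−1)/(1+ψ(Kᵢ−1)) = 0.
Check two-phase: ΣzᵢKᵢ = 1.344 > 1 and Σzᵢ/Kᵢ = 1.936 > 1, so g(0) = 0.344 > 0 and g(1) = -0.936 < 0.
Binary case is linear: z₁(K₁−1)(1+ψ(K₂−1)) + z₂(K₂−1)(1+ψ(K₁−1)) = 0
⇒ ψ = [z₁(K₁−1)+z₂(K₂−1)] / [−(K₁−1)(K₂−1)] = 0.3445/0.8945 = 0.385
Compositions from xᵢ = zᵢ/(1+ψ(Kᵢ−1)), yᵢ = Kᵢxᵢ:
  1: x = 0.377, y = 0.835
  2: x = 0.623, y = 0.165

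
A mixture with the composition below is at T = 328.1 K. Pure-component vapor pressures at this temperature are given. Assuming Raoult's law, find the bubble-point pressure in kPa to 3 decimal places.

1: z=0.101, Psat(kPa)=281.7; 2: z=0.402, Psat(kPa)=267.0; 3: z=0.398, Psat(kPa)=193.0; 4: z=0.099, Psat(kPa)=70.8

Pbub = 219.609 kPa

At the bubble point ψ → 0, so ΣzᵢKᵢ = 1 with Kᵢ = Pᵢˢᵃᵗ/P ⇒ P = ΣzᵢPᵢˢᵃᵗ.
P = 0.101·281.7 + 0.402·267.0 + 0.398·193.0 + 0.099·70.8 = 219.609 kPa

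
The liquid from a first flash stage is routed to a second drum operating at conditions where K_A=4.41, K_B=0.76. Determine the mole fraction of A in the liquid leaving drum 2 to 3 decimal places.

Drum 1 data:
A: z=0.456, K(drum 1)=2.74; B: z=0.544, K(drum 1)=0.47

Drum 1:
Material balance + equilibrium reduce to Σ zᵢ(Kᵢ−1)/(1+ψ₁(Kᵢ−1)) = 0.
Feasibility: ΣzᵢKᵢ = 1.505, Σzᵢ/Kᵢ = 1.324 — both > 1, two phases present.
Binary case is linear: z₁(K₁−1)(1+ψ₁(K₂−1)) + z₂(K₂−1)(1+ψ₁(K₁−1)) = 0
⇒ ψ₁ = [z₁(K₁−1)+z₂(K₂−1)] / [−(K₁−1)(K₂−1)] = 0.5051/0.9222 = 0.548
Drum-1 compositions:
  A: x = 0.233, y = 0.640
  B: x = 0.767, y = 0.360
Drum-2 feed = drum-1 liquid: z₂ = (0.2335, 0.7665).
Drum 2:
Newton iteration, ψ₂⁰ = 0.35:
  ψ₂ = 0.350: g = 0.1621, g' = -0.617 → ψ₂ = 0.613
  ψ₂ = 0.613: g = 0.0420, g' = -0.345 → ψ₂ = 0.735
  ψ₂ = 0.735: g = 0.0038, g' = -0.286 → ψ₂ = 0.748
Converged at ψ₂ = 0.748.
  A: x = 0.066, y = 0.290
  B: x = 0.934, y = 0.710

x_A (drum 2) = 0.066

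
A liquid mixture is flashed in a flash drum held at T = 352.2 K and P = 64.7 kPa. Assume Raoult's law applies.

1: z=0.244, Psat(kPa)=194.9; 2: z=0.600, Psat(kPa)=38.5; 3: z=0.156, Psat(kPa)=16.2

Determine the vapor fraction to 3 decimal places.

Raoult's law: Kᵢ = Pᵢˢᵃᵗ/P = Pᵢˢᵃᵗ/64.7.
  K_1 = 194.9/64.7 = 3.01236, K_2 = 38.5/64.7 = 0.59505, K_3 = 16.2/64.7 = 0.25039
Material balance + equilibrium reduce to Σ zᵢ(Kᵢ−1)/(1+ψ(Kᵢ−1)) = 0.
Check two-phase: ΣzᵢKᵢ = 1.131 > 1 and Σzᵢ/Kᵢ = 1.712 > 1, so g(0) = 0.131 > 0 and g(1) = -0.712 < 0.
Iterate (Newton) starting at ψ = 0.42:
  ψ = 0.420: g = -0.1973, g' = -0.620 → ψ = 0.102
  ψ = 0.102: g = 0.0277, g' = -0.891 → ψ = 0.133
  ψ = 0.133: g = 0.0009, g' = -0.833 → ψ = 0.134
Converged at ψ = 0.134.

ψ = 0.134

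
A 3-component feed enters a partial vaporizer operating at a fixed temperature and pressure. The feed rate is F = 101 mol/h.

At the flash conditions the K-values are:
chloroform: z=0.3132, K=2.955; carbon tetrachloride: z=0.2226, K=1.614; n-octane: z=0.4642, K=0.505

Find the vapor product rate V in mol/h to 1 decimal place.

Newton iteration, ψ⁰ = 0.37:
  ψ = 0.3700: g = 0.18538, g' = -0.6292 → ψ = 0.6646
  ψ = 0.6646: g = 0.02094, g' = -0.5214 → ψ = 0.7048
Converged at ψ = 0.7048.
Then V = ψ·F = 0.7048·101 = 71.2 mol/h and L = F − V = 29.8 mol/h.

V = 71.2 mol/h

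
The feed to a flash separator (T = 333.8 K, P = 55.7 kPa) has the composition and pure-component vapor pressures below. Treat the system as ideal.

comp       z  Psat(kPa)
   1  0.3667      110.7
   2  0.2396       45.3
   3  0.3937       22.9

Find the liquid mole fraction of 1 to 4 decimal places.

x_1 = 0.3103

Raoult's law: Kᵢ = Pᵢˢᵃᵗ/P = Pᵢˢᵃᵗ/55.7.
  K_1 = 110.7/55.7 = 1.987433, K_2 = 45.3/55.7 = 0.813285, K_3 = 22.9/55.7 = 0.411131
Iterate (Newton) starting at ψ = 0.64:
  ψ = 0.6400: g = -0.20099, g' = -0.4966 → ψ = 0.2353
  ψ = 0.2353: g = -0.02209, g' = -0.4285 → ψ = 0.1837
  ψ = 0.1837: g = 0.00020, g' = -0.4368 → ψ = 0.1842
Converged at ψ = 0.1842.
Compositions from xᵢ = zᵢ/(1+ψ(Kᵢ−1)), yᵢ = Kᵢxᵢ:
  1: x = 0.3103, y = 0.6166
  2: x = 0.2481, y = 0.2018
  3: x = 0.4416, y = 0.1816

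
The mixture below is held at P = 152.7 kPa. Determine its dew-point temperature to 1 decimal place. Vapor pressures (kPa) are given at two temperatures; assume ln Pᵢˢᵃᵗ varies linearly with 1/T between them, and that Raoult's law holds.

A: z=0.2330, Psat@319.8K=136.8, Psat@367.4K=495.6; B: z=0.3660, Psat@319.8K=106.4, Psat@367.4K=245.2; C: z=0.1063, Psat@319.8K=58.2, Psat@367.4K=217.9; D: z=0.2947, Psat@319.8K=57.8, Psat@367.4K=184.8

T = 344.6 K

Dew-point temperature: Σzᵢ·P/Pᵢˢᵃᵗ(T) = 1. Interpolate ln Pᵢˢᵃᵗ = aᵢ + bᵢ/T.
  T = 319.8 K: ΣzᵢP/Pᵢˢᵃᵗ = 1.8428
  T = 367.4 K: ΣzᵢP/Pᵢˢᵃᵗ = 0.6177
  T = 343.6 K: ΣzᵢP/Pᵢˢᵃᵗ = 1.0228
  T = 355.5 K: ΣzᵢP/Pᵢˢᵃᵗ = 0.7874
  T = 349.6 K: ΣzᵢP/Pᵢˢᵃᵗ = 0.8942
  T = 346.6 K: ΣzᵢP/Pᵢˢᵃᵗ = 0.9557
  T = 345.1 K: ΣzᵢP/Pᵢˢᵃᵗ = 0.9885
Interpolating between 343.6 K and 345.1 K gives T ≈ 344.6 K.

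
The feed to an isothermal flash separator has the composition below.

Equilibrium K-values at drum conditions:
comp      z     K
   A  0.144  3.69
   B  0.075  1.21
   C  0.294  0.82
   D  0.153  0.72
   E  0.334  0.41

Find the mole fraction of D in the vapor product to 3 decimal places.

Material balance + equilibrium reduce to Σ zᵢ(Kᵢ−1)/(1+β(Kᵢ−1)) = 0.
Check two-phase: ΣzᵢKᵢ = 1.110 > 1 and Σzᵢ/Kᵢ = 1.487 > 1, so g(0) = 0.110 > 0 and g(1) = -0.487 < 0.
Iterate (Newton) starting at β = 0.44:
  β = 0.440: g = -0.1807, g' = -0.460 → β = 0.047
  β = 0.047: g = 0.0596, g' = -0.968 → β = 0.109
  β = 0.109: g = 0.0062, g' = -0.782 → β = 0.117
Converged at β = 0.117.
Compositions from xᵢ = zᵢ/(1+β(Kᵢ−1)), yᵢ = Kᵢxᵢ:
  A: x = 0.110, y = 0.404
  B: x = 0.073, y = 0.089
  C: x = 0.300, y = 0.246
  D: x = 0.158, y = 0.114
  E: x = 0.359, y = 0.147

y_D = 0.114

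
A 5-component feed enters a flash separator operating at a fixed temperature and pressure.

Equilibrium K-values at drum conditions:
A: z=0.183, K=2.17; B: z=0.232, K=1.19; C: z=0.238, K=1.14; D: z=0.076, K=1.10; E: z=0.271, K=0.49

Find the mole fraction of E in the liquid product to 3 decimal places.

Let ψ = V/F and solve Σ zᵢ(Kᵢ−1)/(1+ψ(Kᵢ−1)) = 0.
Feasibility: ΣzᵢKᵢ = 1.161, Σzᵢ/Kᵢ = 1.110 — both > 1, two phases present.
Newton–Raphson from ψ = 0.5:
  ψ = 0.500: g = 0.0282, g' = -0.238 → ψ = 0.618
  ψ = 0.618: g = -0.0004, g' = -0.246 → ψ = 0.617
Converged at ψ = 0.617.
Compositions from xᵢ = zᵢ/(1+ψ(Kᵢ−1)), yᵢ = Kᵢxᵢ:
  A: x = 0.106, y = 0.231
  B: x = 0.208, y = 0.247
  C: x = 0.219, y = 0.250
  D: x = 0.072, y = 0.079
  E: x = 0.395, y = 0.194

x_E = 0.395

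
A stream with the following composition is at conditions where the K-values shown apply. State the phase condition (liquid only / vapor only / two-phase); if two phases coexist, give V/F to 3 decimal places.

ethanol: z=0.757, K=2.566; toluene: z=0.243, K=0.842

ΣzᵢKᵢ = 2.147; Σzᵢ/Kᵢ = 0.584.
Since Σzᵢ/Kᵢ < 1 the mixture is above its dew point — single vapor phase.

vapor only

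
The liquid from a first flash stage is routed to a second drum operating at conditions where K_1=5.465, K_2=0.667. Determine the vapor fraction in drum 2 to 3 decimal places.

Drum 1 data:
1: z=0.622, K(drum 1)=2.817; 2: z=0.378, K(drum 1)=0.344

V/F (drum 2) = 0.632

Drum 1:
Binary case is linear: z₁(K₁−1)(1+ψ₁(K₂−1)) + z₂(K₂−1)(1+ψ₁(K₁−1)) = 0
⇒ ψ₁ = [z₁(K₁−1)+z₂(K₂−1)] / [−(K₁−1)(K₂−1)] = 0.8822/1.1920 = 0.740
Drum-1 compositions:
  1: x = 0.265, y = 0.747
  2: x = 0.735, y = 0.253
Drum-2 feed = drum-1 liquid: z₂ = (0.2653, 0.7347).
Drum 2:
Material balance + equilibrium reduce to Σ zᵢ(Kᵢ−1)/(1+ψ₂(Kᵢ−1)) = 0.
Check two-phase: ΣzᵢKᵢ = 1.940 > 1 and Σzᵢ/Kᵢ = 1.150 > 1, so g(0) = 0.940 > 0 and g(1) = -0.150 < 0.
Binary case is linear: z₁(K₁−1)(1+ψ₂(K₂−1)) + z₂(K₂−1)(1+ψ₂(K₁−1)) = 0
⇒ ψ₂ = [z₁(K₁−1)+z₂(K₂−1)] / [−(K₁−1)(K₂−1)] = 0.9397/1.4868 = 0.632
  1: x = 0.069, y = 0.379
  2: x = 0.931, y = 0.621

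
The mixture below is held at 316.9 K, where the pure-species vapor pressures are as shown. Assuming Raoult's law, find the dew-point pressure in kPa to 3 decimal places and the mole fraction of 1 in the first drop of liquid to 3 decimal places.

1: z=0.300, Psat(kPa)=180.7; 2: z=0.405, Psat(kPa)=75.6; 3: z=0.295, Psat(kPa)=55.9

At the dew point ψ → 1, so Σzᵢ/Kᵢ = 1 with Kᵢ = Pᵢˢᵃᵗ/P ⇒ 1/P = Σzᵢ/Pᵢˢᵃᵗ.
1/P = 0.300/180.7 + 0.405/75.6 + 0.295/55.9 = 0.012295 ⇒ P = 81.336 kPa
xᵢ = zᵢP/Pᵢˢᵃᵗ ⇒ x_1 = 0.300·81.336/180.7 = 0.135

Pdew = 81.336 kPa, x_1 = 0.135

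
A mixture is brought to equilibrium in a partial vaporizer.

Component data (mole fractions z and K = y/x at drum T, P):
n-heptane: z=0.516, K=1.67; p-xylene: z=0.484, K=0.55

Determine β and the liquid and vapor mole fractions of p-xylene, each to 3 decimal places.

β = 0.424, x_p-xylene = 0.598, y_p-xylene = 0.329

Newton iteration, β⁰ = 0.5:
  β = 0.500: g = -0.0221, g' = -0.293 → β = 0.425
  β = 0.425: g = -0.0001, g' = -0.290 → β = 0.424
Converged at β = 0.424.
Compositions from xᵢ = zᵢ/(1+β(Kᵢ−1)), yᵢ = Kᵢxᵢ:
  n-heptane: x = 0.402, y = 0.671
  p-xylene: x = 0.598, y = 0.329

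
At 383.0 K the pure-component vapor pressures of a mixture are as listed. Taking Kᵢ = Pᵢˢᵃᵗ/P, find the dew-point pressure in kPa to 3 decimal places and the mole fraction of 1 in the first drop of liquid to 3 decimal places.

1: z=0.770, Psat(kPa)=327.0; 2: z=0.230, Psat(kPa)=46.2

Pdew = 136.368 kPa, x_1 = 0.321

At the dew point ψ → 1, so Σzᵢ/Kᵢ = 1 with Kᵢ = Pᵢˢᵃᵗ/P ⇒ 1/P = Σzᵢ/Pᵢˢᵃᵗ.
1/P = 0.770/327.0 + 0.230/46.2 = 0.007333 ⇒ P = 136.368 kPa
xᵢ = zᵢP/Pᵢˢᵃᵗ ⇒ x_1 = 0.770·136.368/327.0 = 0.321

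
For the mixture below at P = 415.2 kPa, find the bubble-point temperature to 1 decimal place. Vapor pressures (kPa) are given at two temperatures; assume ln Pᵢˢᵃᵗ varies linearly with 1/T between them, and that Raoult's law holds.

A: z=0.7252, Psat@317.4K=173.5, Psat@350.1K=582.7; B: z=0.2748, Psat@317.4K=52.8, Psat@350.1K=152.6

Bubble-point temperature: ΣzᵢPᵢˢᵃᵗ(T) = P. Interpolate ln Pᵢˢᵃᵗ = aᵢ + bᵢ/T.
  T = 317.4 K: ΣzᵢPᵢˢᵃᵗ = 140.33 kPa
  T = 350.1 K: ΣzᵢPᵢˢᵃᵗ = 464.51 kPa
  T = 333.8 K: ΣzᵢPᵢˢᵃᵗ = 263.33 kPa
  T = 342.0 K: ΣzᵢPᵢˢᵃᵗ = 352.71 kPa
  T = 346.1 K: ΣzᵢPᵢˢᵃᵗ = 406.10 kPa
  T = 348.1 K: ΣzᵢPᵢˢᵃᵗ = 434.49 kPa
  T = 347.1 K: ΣzᵢPᵢˢᵃᵗ = 420.10 kPa
Interpolating between 346.1 K and 347.1 K gives T ≈ 346.8 K.

T = 346.8 K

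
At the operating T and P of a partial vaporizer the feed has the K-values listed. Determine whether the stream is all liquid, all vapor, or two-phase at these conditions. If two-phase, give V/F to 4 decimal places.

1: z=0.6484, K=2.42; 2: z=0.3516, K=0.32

two-phase, V/F = 0.7059

ΣzᵢKᵢ = 1.6816; Σzᵢ/Kᵢ = 1.3667.
Both exceed 1, so a two-phase solution exists.
Binary case is linear: z₁(K₁−1)(1+ψ(K₂−1)) + z₂(K₂−1)(1+ψ(K₁−1)) = 0
⇒ ψ = [z₁(K₁−1)+z₂(K₂−1)] / [−(K₁−1)(K₂−1)] = 0.68164/0.96560 = 0.7059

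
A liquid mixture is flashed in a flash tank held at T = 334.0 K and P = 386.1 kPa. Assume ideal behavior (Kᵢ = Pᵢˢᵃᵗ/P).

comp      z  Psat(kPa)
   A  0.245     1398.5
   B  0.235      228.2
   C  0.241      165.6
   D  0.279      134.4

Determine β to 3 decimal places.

Raoult's law: Kᵢ = Pᵢˢᵃᵗ/P = Pᵢˢᵃᵗ/386.1.
  K_A = 1398.5/386.1 = 3.62212, K_B = 228.2/386.1 = 0.59104, K_C = 165.6/386.1 = 0.42890, K_D = 134.4/386.1 = 0.34810
Iterate (Newton) starting at β = 0.5:
  β = 0.500: g = -0.3053, g' = -0.792 → β = 0.115
  β = 0.115: g = 0.0491, g' = -1.267 → β = 0.154
  β = 0.154: g = 0.0025, g' = -1.142 → β = 0.156
Converged at β = 0.156.

β = 0.156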